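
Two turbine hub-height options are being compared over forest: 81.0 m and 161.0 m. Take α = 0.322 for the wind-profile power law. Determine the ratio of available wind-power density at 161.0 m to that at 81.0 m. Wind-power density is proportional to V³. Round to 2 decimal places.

1.94

Speed ratio: V_B/V_A = (z_B/z_A)^α = (161.0/81.0)^0.322 = (1.9877)^0.322 = 1.24757
Power-density ratio: P_B/P_A = (V_B/V_A)³ = (1.24757)³ = 1.94177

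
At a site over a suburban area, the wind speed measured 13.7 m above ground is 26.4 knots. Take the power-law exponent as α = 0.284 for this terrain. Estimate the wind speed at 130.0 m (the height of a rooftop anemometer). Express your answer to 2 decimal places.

50.02 knots

Power-law profile: V₂ = V₁ · (z₂/z₁)^α
V₂ = 26.4 × (130.0/13.7)^0.284 = 26.4 × (9.4891)^0.284
    = 26.4 × 1.8947 = 50.0190 knots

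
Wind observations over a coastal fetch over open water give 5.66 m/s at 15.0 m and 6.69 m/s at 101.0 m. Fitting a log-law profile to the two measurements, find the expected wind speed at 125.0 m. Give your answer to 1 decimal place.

Log law: V ∝ ln(z/z₀). From the pair, with r = V₁/V₂ = 0.84604,
ln z₀ = (ln z₁ − r·ln z₂)/(1 − r) = (2.7081 − 0.84604×4.6151)/0.15396 = -7.7716 → z₀ = 0.0004215 m
V₃ = V₁ · ln(z₃/z₀)/ln(z₁/z₀) = 5.66 × 12.5999/10.4796 = 6.8051 m/s

6.8 m/s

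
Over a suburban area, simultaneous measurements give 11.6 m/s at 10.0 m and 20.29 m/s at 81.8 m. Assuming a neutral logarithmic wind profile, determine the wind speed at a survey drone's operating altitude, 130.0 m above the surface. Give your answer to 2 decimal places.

22.21 m/s

Log law: V ∝ ln(z/z₀). From the pair, with r = V₁/V₂ = 0.57171,
ln z₀ = (ln z₁ − r·ln z₂)/(1 − r) = (2.3026 − 0.57171×4.4043)/0.42829 = -0.5029 → z₀ = 0.6048 m
V₃ = V₁ · ln(z₃/z₀)/ln(z₁/z₀) = 11.6 × 5.3704/2.8055 = 22.2055 m/s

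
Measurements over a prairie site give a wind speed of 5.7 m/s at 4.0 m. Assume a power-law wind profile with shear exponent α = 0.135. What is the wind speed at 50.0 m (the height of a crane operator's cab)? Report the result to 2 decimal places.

8.02 m/s

Power-law profile: V₂ = V₁ · (z₂/z₁)^α
V₂ = 5.7 × (50.0/4.0)^0.135 = 5.7 × (12.5000)^0.135
    = 5.7 × 1.4063 = 8.0160 m/s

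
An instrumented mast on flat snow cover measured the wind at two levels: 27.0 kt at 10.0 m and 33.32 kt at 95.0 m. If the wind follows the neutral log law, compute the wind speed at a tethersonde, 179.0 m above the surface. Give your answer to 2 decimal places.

35.10 kt

Log law: V ∝ ln(z/z₀). From the pair, with r = V₁/V₂ = 0.81032,
ln z₀ = (ln z₁ − r·ln z₂)/(1 − r) = (2.3026 − 0.81032×4.5539)/0.18968 = -7.3153 → z₀ = 0.0006653 m
V₃ = V₁ · ln(z₃/z₀)/ln(z₁/z₀) = 27.0 × 12.5027/9.6179 = 35.0984 kt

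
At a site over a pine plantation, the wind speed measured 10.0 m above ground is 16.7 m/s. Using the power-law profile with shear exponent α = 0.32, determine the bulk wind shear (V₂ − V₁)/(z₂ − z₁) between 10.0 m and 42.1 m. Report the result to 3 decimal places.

Power law: V₂ = V₁ · (z₂/z₁)^α = 16.7 × (4.2100)^0.32 = 26.4537 m/s
ΔV/Δz = (26.4537 − 16.7)/(42.1 − 10.0) = 9.7537/32.1000 = 0.30385 m/s/m

0.304 m/s/m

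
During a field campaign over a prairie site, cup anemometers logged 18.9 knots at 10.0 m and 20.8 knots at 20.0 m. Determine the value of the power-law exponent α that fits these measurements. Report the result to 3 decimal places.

Power law: V₂/V₁ = (z₂/z₁)^α ⇒ α = ln(V₂/V₁) / ln(z₂/z₁)
α = ln(20.8/18.9) / ln(20.0/10.0) = ln(1.1005) / ln(2.0000)
  = 0.09579 / 0.69315 = 0.13820

α ≈ 0.138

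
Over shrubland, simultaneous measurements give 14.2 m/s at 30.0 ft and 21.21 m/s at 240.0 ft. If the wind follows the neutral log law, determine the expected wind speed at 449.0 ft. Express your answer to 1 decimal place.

Log law: V ∝ ln(z/z₀). From the pair, with r = V₁/V₂ = 0.66950,
ln z₀ = (ln z₁ − r·ln z₂)/(1 − r) = (3.4012 − 0.66950×5.4806)/0.33050 = -0.8111 → z₀ = 0.4444 ft
V₃ = V₁ · ln(z₃/z₀)/ln(z₁/z₀) = 14.2 × 6.9181/4.2123 = 23.3216 m/s

23.3 m/s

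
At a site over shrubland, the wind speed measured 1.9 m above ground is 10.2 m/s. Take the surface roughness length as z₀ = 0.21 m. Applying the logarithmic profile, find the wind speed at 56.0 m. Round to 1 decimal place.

Log law: V(z) ∝ ln(z/z₀), so V₂/V₁ = ln(z₂/z₀) / ln(z₁/z₀).
ln(56.0/0.21) = 5.5860, ln(1.9/0.21) = 2.2025
V₂ = 10.2 × 5.5860/2.2025 = 10.2 × 2.5362 = 25.8693 m/s

25.9 m/s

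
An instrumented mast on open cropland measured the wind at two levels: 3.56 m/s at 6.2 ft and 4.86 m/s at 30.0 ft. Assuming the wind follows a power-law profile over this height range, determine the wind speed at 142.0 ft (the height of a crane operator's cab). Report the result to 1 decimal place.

First find α: α = ln(V₂/V₁)/ln(z₂/z₁) = ln(4.86/3.56)/ln(30.0/6.2) = 0.31128/1.57665 = 0.1974
Extrapolate from 30.0 ft to 142.0 ft: V₃ = 4.86 × (142.0/30.0)^0.1974 = 4.86 × 1.3592 = 6.6059 m/s

6.6 m/s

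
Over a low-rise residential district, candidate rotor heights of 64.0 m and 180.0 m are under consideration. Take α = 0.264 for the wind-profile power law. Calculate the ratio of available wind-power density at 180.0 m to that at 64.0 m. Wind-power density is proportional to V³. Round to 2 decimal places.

Speed ratio: V_B/V_A = (z_B/z_A)^α = (180.0/64.0)^0.264 = (2.8125)^0.264 = 1.31389
Power-density ratio: P_B/P_A = (V_B/V_A)³ = (1.31389)³ = 2.26820

2.27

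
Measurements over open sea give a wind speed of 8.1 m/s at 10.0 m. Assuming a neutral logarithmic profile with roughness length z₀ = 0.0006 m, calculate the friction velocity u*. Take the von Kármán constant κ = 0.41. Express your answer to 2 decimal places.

Log law: V(z) = (u*/κ) · ln(z/z₀) ⇒ u* = κ · V / ln(z/z₀)
u* = 0.41 × 8.1 / ln(10.0/0.0006) = 0.41 × 8.1 / 9.7212
   = 3.3210 / 9.7212 = 0.3416 m/s

u* ≈ 0.34 m/s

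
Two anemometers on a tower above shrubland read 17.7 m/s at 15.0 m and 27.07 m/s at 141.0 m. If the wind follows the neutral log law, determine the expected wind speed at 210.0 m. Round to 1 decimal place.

Log law: V ∝ ln(z/z₀). From the pair, with r = V₁/V₂ = 0.65386,
ln z₀ = (ln z₁ − r·ln z₂)/(1 − r) = (2.7081 − 0.65386×4.9488)/0.34614 = -1.5247 → z₀ = 0.2177 m
V₃ = V₁ · ln(z₃/z₀)/ln(z₁/z₀) = 17.7 × 6.8718/4.2327 = 28.7358 m/s

28.7 m/s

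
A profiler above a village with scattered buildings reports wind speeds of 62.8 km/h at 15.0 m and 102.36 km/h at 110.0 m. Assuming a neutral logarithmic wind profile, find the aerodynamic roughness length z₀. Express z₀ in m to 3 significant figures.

z₀ ≈ 0.635 m

Log law: V(z) ∝ ln(z/z₀). With r = V₁/V₂ = 62.8/102.36 = 0.61352,
r · ln(z₂/z₀) = ln(z₁/z₀) ⇒ ln z₀ = (ln z₁ − r·ln z₂)/(1 − r)
ln z₀ = (2.70805 − 0.61352×4.70048) / 0.38648 = -0.4549
z₀ = exp(-0.4549) = 0.6345 m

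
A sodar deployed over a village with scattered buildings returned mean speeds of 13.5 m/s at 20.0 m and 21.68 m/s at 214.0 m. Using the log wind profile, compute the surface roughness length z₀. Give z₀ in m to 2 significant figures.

z₀ ≈ 0.40 m

Log law: V(z) ∝ ln(z/z₀). With r = V₁/V₂ = 13.5/21.68 = 0.62269,
r · ln(z₂/z₀) = ln(z₁/z₀) ⇒ ln z₀ = (ln z₁ − r·ln z₂)/(1 − r)
ln z₀ = (2.99573 − 0.62269×5.36598) / 0.37731 = -0.9160
z₀ = exp(-0.9160) = 0.4001 m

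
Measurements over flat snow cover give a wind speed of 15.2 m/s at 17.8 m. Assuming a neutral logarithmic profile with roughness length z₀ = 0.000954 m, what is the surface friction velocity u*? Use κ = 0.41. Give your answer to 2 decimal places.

Log law: V(z) = (u*/κ) · ln(z/z₀) ⇒ u* = κ · V / ln(z/z₀)
u* = 0.41 × 15.2 / ln(17.8/0.000954) = 0.41 × 15.2 / 9.8340
   = 6.2320 / 9.8340 = 0.6337 m/s

u* ≈ 0.63 m/s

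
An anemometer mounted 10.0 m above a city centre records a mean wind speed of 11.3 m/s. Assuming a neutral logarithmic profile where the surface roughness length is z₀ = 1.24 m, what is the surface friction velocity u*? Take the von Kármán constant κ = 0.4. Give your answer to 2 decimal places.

Log law: V(z) = (u*/κ) · ln(z/z₀) ⇒ u* = κ · V / ln(z/z₀)
u* = 0.4 × 11.3 / ln(10.0/1.24) = 0.4 × 11.3 / 2.0875
   = 4.5200 / 2.0875 = 2.1653 m/s

u* ≈ 2.17 m/s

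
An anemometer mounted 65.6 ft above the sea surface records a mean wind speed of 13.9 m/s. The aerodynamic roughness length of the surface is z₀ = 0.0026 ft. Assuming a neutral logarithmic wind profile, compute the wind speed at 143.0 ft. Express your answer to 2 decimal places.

Log law: V(z) ∝ ln(z/z₀), so V₂/V₁ = ln(z₂/z₀) / ln(z₁/z₀).
ln(143.0/0.0026) = 10.9151, ln(65.6/0.0026) = 10.1358
V₂ = 13.9 × 10.9151/10.1358 = 13.9 × 1.0769 = 14.9687 m/s

14.97 m/s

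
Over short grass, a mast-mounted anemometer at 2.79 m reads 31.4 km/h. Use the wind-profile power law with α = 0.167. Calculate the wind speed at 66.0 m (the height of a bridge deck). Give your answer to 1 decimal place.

53.3 km/h

Power-law profile: V₂ = V₁ · (z₂/z₁)^α
V₂ = 31.4 × (66.0/2.79)^0.167 = 31.4 × (23.6559)^0.167
    = 31.4 × 1.6961 = 53.2571 km/h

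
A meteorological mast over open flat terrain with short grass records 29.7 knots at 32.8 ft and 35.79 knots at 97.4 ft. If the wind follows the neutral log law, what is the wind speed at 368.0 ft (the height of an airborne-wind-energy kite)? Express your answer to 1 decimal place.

43.2 knots

Log law: V ∝ ln(z/z₀). From the pair, with r = V₁/V₂ = 0.82984,
ln z₀ = (ln z₁ − r·ln z₂)/(1 − r) = (3.4904 − 0.82984×4.5788)/0.17016 = -1.8175 → z₀ = 0.1624 ft
V₃ = V₁ · ln(z₃/z₀)/ln(z₁/z₀) = 29.7 × 7.7256/5.3079 = 43.2277 knots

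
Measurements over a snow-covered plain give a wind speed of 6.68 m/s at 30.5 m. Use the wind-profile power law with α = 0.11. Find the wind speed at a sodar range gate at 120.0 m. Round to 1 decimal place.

Power-law profile: V₂ = V₁ · (z₂/z₁)^α
V₂ = 6.68 × (120.0/30.5)^0.11 = 6.68 × (3.9344)^0.11
    = 6.68 × 1.1626 = 7.7663 m/s

7.8 m/s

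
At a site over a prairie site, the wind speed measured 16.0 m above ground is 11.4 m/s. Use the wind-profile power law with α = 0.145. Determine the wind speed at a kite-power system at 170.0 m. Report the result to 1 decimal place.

16.1 m/s

Power-law profile: V₂ = V₁ · (z₂/z₁)^α
V₂ = 11.4 × (170.0/16.0)^0.145 = 11.4 × (10.6250)^0.145
    = 11.4 × 1.4087 = 16.0591 m/s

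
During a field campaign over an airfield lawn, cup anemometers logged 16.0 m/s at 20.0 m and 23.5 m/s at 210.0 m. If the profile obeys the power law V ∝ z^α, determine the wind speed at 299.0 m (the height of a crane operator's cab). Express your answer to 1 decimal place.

24.9 m/s

First find α: α = ln(V₂/V₁)/ln(z₂/z₁) = ln(23.5/16.0)/ln(210.0/20.0) = 0.38441/2.35138 = 0.1635
Extrapolate from 210.0 m to 299.0 m: V₃ = 23.5 × (299.0/210.0)^0.1635 = 23.5 × 1.0595 = 24.8974 m/s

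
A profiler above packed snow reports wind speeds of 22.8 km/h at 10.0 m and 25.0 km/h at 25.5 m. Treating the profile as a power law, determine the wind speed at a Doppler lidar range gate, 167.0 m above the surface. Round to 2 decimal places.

30.08 km/h

First find α: α = ln(V₂/V₁)/ln(z₂/z₁) = ln(25.0/22.8)/ln(25.5/10.0) = 0.09212/0.93609 = 0.0984
Extrapolate from 25.5 m to 167.0 m: V₃ = 25.0 × (167.0/25.5)^0.0984 = 25.0 × 1.2031 = 30.0784 km/h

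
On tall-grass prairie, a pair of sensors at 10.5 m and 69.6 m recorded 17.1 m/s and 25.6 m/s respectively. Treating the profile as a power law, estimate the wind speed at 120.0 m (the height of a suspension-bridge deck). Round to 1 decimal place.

28.8 m/s

First find α: α = ln(V₂/V₁)/ln(z₂/z₁) = ln(25.6/17.1)/ln(69.6/10.5) = 0.40351/1.89139 = 0.2133
Extrapolate from 69.6 m to 120.0 m: V₃ = 25.6 × (120.0/69.6)^0.2133 = 25.6 × 1.1232 = 28.7548 m/s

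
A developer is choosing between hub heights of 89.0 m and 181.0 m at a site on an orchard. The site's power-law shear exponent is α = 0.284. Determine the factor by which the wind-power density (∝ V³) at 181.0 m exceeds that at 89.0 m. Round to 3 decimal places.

1.831

Speed ratio: V_B/V_A = (z_B/z_A)^α = (181.0/89.0)^0.284 = (2.0337)^0.284 = 1.22336
Power-density ratio: P_B/P_A = (V_B/V_A)³ = (1.22336)³ = 1.83089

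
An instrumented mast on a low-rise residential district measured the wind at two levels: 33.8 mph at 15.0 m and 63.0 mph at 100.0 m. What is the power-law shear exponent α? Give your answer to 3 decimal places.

Power law: V₂/V₁ = (z₂/z₁)^α ⇒ α = ln(V₂/V₁) / ln(z₂/z₁)
α = ln(63.0/33.8) / ln(100.0/15.0) = ln(1.8639) / ln(6.6667)
  = 0.62267 / 1.89712 = 0.32822

α ≈ 0.328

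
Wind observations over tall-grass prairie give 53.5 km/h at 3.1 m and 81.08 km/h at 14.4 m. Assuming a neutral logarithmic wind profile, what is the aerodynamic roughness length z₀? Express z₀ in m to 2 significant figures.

Log law: V(z) ∝ ln(z/z₀). With r = V₁/V₂ = 53.5/81.08 = 0.65984,
r · ln(z₂/z₀) = ln(z₁/z₀) ⇒ ln z₀ = (ln z₁ − r·ln z₂)/(1 − r)
ln z₀ = (1.13140 − 0.65984×2.66723) / 0.34016 = -1.8478
z₀ = exp(-1.8478) = 0.1576 m

z₀ ≈ 0.16 m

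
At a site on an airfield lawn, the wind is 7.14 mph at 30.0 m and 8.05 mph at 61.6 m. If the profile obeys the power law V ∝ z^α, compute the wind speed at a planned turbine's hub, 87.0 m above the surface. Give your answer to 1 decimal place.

First find α: α = ln(V₂/V₁)/ln(z₂/z₁) = ln(8.05/7.14)/ln(61.6/30.0) = 0.11996/0.71946 = 0.1667
Extrapolate from 61.6 m to 87.0 m: V₃ = 8.05 × (87.0/61.6)^0.1667 = 8.05 × 1.0593 = 8.5270 mph

8.5 mph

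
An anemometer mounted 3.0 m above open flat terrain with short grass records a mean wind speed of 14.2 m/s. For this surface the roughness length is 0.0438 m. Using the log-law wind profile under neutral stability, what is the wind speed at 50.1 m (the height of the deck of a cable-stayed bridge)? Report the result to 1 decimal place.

23.7 m/s

Log law: V(z) ∝ ln(z/z₀), so V₂/V₁ = ln(z₂/z₀) / ln(z₁/z₀).
ln(50.1/0.0438) = 7.0421, ln(3.0/0.0438) = 4.2267
V₂ = 14.2 × 7.0421/4.2267 = 14.2 × 1.6661 = 23.6586 m/s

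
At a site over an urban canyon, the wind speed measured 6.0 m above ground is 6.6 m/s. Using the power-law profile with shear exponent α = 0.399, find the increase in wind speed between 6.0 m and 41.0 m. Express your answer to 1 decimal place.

7.6 m/s

Power law: V₂ = V₁ · (z₂/z₁)^α = 6.6 × (6.8333)^0.399 = 14.2090 m/s
ΔV = 14.2090 − 6.6 = 7.6090 m/s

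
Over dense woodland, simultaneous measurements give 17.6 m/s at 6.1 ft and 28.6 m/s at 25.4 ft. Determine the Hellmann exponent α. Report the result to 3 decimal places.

Power law: V₂/V₁ = (z₂/z₁)^α ⇒ α = ln(V₂/V₁) / ln(z₂/z₁)
α = ln(28.6/17.6) / ln(25.4/6.1) = ln(1.6250) / ln(4.1639)
  = 0.48551 / 1.42646 = 0.34036

α ≈ 0.340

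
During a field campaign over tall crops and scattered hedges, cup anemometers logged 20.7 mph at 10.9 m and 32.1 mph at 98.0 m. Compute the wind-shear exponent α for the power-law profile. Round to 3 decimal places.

Power law: V₂/V₁ = (z₂/z₁)^α ⇒ α = ln(V₂/V₁) / ln(z₂/z₁)
α = ln(32.1/20.7) / ln(98.0/10.9) = ln(1.5507) / ln(8.9908)
  = 0.43872 / 2.19620 = 0.19976

α ≈ 0.200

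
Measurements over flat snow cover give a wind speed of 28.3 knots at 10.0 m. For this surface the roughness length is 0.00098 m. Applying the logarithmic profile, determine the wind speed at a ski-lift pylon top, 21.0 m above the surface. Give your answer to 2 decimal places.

30.57 knots

Log law: V(z) ∝ ln(z/z₀), so V₂/V₁ = ln(z₂/z₀) / ln(z₁/z₀).
ln(21.0/0.00098) = 9.9725, ln(10.0/0.00098) = 9.2305
V₂ = 28.3 × 9.9725/9.2305 = 28.3 × 1.0804 = 30.5747 knots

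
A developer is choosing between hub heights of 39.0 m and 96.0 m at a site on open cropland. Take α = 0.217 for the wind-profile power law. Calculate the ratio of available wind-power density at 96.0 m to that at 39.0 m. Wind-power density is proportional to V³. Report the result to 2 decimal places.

1.80

Speed ratio: V_B/V_A = (z_B/z_A)^α = (96.0/39.0)^0.217 = (2.4615)^0.217 = 1.21588
Power-density ratio: P_B/P_A = (V_B/V_A)³ = (1.21588)³ = 1.79753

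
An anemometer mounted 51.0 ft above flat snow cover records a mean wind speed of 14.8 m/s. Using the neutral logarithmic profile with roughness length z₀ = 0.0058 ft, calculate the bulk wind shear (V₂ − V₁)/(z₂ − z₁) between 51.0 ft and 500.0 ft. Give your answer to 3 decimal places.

Log law: V₂ = V₁ · ln(z₂/z₀)/ln(z₁/z₀) = 14.8 × 11.3645/9.0817 = 18.5201 m/s
ΔV/Δz = (18.5201 − 14.8)/(500.0 − 51.0) = 3.7201/449.0000 = 0.00829 m/s/ft

0.008 m/s/ft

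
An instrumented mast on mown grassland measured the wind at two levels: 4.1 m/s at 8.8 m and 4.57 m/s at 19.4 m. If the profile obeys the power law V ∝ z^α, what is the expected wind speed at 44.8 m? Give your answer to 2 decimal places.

5.13 m/s

First find α: α = ln(V₂/V₁)/ln(z₂/z₁) = ln(4.57/4.1)/ln(19.4/8.8) = 0.10853/0.79052 = 0.1373
Extrapolate from 19.4 m to 44.8 m: V₃ = 4.57 × (44.8/19.4)^0.1373 = 4.57 × 1.1218 = 5.1264 m/s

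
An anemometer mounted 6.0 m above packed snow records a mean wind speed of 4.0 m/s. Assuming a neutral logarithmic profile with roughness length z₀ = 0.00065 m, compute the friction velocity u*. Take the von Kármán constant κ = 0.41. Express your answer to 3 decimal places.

Log law: V(z) = (u*/κ) · ln(z/z₀) ⇒ u* = κ · V / ln(z/z₀)
u* = 0.41 × 4.0 / ln(6.0/0.00065) = 0.41 × 4.0 / 9.1303
   = 1.6400 / 9.1303 = 0.1796 m/s

u* ≈ 0.180 m/s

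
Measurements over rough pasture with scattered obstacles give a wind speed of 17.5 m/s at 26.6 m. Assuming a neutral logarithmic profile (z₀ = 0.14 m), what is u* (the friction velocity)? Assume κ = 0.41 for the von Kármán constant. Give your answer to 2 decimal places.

Log law: V(z) = (u*/κ) · ln(z/z₀) ⇒ u* = κ · V / ln(z/z₀)
u* = 0.41 × 17.5 / ln(26.6/0.14) = 0.41 × 17.5 / 5.2470
   = 7.1750 / 5.2470 = 1.3674 m/s

u* ≈ 1.37 m/s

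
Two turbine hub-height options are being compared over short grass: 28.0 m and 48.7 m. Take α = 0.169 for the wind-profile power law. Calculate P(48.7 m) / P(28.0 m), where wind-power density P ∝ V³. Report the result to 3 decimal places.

Speed ratio: V_B/V_A = (z_B/z_A)^α = (48.7/28.0)^0.169 = (1.7393)^0.169 = 1.09805
Power-density ratio: P_B/P_A = (V_B/V_A)³ = (1.09805)³ = 1.32394

1.324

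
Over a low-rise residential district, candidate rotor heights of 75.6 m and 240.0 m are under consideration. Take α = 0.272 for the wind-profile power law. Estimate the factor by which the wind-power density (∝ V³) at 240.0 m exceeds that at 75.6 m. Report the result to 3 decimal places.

2.567

Speed ratio: V_B/V_A = (z_B/z_A)^α = (240.0/75.6)^0.272 = (3.1746)^0.272 = 1.36918
Power-density ratio: P_B/P_A = (V_B/V_A)³ = (1.36918)³ = 2.56672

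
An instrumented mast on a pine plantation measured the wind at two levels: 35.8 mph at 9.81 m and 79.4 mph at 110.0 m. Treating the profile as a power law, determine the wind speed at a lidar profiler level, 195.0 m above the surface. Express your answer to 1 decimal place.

First find α: α = ln(V₂/V₁)/ln(z₂/z₁) = ln(79.4/35.8)/ln(110.0/9.81) = 0.79655/2.41708 = 0.3296
Extrapolate from 110.0 m to 195.0 m: V₃ = 79.4 × (195.0/110.0)^0.3296 = 79.4 × 1.2076 = 95.8872 mph

95.9 mph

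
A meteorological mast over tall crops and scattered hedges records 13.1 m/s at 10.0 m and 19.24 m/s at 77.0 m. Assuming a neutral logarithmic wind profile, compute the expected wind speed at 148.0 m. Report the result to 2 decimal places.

21.21 m/s

Log law: V ∝ ln(z/z₀). From the pair, with r = V₁/V₂ = 0.68087,
ln z₀ = (ln z₁ − r·ln z₂)/(1 − r) = (2.3026 − 0.68087×4.3438)/0.31913 = -2.0525 → z₀ = 0.1284 m
V₃ = V₁ · ln(z₃/z₀)/ln(z₁/z₀) = 13.1 × 7.0497/4.3550 = 21.2055 m/s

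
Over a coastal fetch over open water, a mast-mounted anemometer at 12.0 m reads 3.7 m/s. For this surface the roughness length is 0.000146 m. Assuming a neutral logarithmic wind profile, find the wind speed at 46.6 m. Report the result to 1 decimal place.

4.1 m/s

Log law: V(z) ∝ ln(z/z₀), so V₂/V₁ = ln(z₂/z₀) / ln(z₁/z₀).
ln(46.6/0.000146) = 12.6735, ln(12.0/0.000146) = 11.3168
V₂ = 3.7 × 12.6735/11.3168 = 3.7 × 1.1199 = 4.1436 m/s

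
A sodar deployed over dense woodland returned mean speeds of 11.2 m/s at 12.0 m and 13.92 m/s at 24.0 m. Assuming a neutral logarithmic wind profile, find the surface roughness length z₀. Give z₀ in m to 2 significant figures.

z₀ ≈ 0.69 m

Log law: V(z) ∝ ln(z/z₀). With r = V₁/V₂ = 11.2/13.92 = 0.80460,
r · ln(z₂/z₀) = ln(z₁/z₀) ⇒ ln z₀ = (ln z₁ − r·ln z₂)/(1 − r)
ln z₀ = (2.48491 − 0.80460×3.17805) / 0.19540 = -0.3692
z₀ = exp(-0.3692) = 0.6913 m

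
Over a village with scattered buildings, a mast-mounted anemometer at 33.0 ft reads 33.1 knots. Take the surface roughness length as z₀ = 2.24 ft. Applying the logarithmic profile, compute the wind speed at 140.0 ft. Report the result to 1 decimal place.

Log law: V(z) ∝ ln(z/z₀), so V₂/V₁ = ln(z₂/z₀) / ln(z₁/z₀).
ln(140.0/2.24) = 4.1352, ln(33.0/2.24) = 2.6900
V₂ = 33.1 × 4.1352/2.6900 = 33.1 × 1.5372 = 50.8819 knots

50.9 knots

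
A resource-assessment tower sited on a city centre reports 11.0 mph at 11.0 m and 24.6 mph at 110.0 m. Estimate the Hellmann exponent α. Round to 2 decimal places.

Power law: V₂/V₁ = (z₂/z₁)^α ⇒ α = ln(V₂/V₁) / ln(z₂/z₁)
α = ln(24.6/11.0) / ln(110.0/11.0) = ln(2.2364) / ln(10.0000)
  = 0.80485 / 2.30259 = 0.34954

α ≈ 0.35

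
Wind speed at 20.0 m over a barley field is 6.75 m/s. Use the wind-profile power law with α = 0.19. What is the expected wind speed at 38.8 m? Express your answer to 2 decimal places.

Power-law profile: V₂ = V₁ · (z₂/z₁)^α
V₂ = 6.75 × (38.8/20.0)^0.19 = 6.75 × (1.9400)^0.19
    = 6.75 × 1.1342 = 7.6557 m/s

7.66 m/s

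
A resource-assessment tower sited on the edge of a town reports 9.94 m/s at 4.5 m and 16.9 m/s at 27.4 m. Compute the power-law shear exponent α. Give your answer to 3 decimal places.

α ≈ 0.294

Power law: V₂/V₁ = (z₂/z₁)^α ⇒ α = ln(V₂/V₁) / ln(z₂/z₁)
α = ln(16.9/9.94) / ln(27.4/4.5) = ln(1.7002) / ln(6.0889)
  = 0.53075 / 1.80647 = 0.29380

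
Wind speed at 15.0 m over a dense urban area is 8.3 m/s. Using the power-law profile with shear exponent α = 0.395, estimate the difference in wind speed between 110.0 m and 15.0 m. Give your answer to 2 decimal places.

Power law: V₂ = V₁ · (z₂/z₁)^α = 8.3 × (7.3333)^0.395 = 18.2336 m/s
ΔV = 18.2336 − 8.3 = 9.9336 m/s

9.93 m/s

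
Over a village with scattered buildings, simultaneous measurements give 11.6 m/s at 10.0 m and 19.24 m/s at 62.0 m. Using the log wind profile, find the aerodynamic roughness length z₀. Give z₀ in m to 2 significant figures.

z₀ ≈ 0.63 m

Log law: V(z) ∝ ln(z/z₀). With r = V₁/V₂ = 11.6/19.24 = 0.60291,
r · ln(z₂/z₀) = ln(z₁/z₀) ⇒ ln z₀ = (ln z₁ − r·ln z₂)/(1 − r)
ln z₀ = (2.30259 − 0.60291×4.12713) / 0.39709 = -0.4677
z₀ = exp(-0.4677) = 0.6265 m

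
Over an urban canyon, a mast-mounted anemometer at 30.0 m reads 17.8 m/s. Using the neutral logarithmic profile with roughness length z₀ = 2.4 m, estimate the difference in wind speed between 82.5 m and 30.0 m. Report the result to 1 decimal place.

Log law: V₂ = V₁ · ln(z₂/z₀)/ln(z₁/z₀) = 17.8 × 3.5373/2.5257 = 24.9292 m/s
ΔV = 24.9292 − 17.8 = 7.1292 m/s

7.1 m/s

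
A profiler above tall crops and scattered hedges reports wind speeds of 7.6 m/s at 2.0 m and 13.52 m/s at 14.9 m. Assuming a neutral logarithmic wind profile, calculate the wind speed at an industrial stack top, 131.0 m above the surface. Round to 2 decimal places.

19.93 m/s

Log law: V ∝ ln(z/z₀). From the pair, with r = V₁/V₂ = 0.56213,
ln z₀ = (ln z₁ − r·ln z₂)/(1 − r) = (0.6931 − 0.56213×2.7014)/0.43787 = -1.8850 → z₀ = 0.1518 m
V₃ = V₁ · ln(z₃/z₀)/ln(z₁/z₀) = 7.6 × 6.7602/2.5781 = 19.9282 m/s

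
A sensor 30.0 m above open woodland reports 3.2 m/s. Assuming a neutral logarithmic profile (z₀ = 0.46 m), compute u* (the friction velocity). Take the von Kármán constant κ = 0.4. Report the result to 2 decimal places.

Log law: V(z) = (u*/κ) · ln(z/z₀) ⇒ u* = κ · V / ln(z/z₀)
u* = 0.4 × 3.2 / ln(30.0/0.46) = 0.4 × 3.2 / 4.1777
   = 1.2800 / 4.1777 = 0.3064 m/s

u* ≈ 0.31 m/s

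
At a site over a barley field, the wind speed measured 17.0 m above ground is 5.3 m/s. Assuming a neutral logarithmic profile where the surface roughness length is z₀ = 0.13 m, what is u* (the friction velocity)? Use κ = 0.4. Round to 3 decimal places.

u* ≈ 0.435 m/s

Log law: V(z) = (u*/κ) · ln(z/z₀) ⇒ u* = κ · V / ln(z/z₀)
u* = 0.4 × 5.3 / ln(17.0/0.13) = 0.4 × 5.3 / 4.8734
   = 2.1200 / 4.8734 = 0.4350 m/s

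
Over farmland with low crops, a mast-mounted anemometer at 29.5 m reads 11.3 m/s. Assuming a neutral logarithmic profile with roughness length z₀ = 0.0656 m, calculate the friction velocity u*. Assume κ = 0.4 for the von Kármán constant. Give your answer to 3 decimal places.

u* ≈ 0.740 m/s

Log law: V(z) = (u*/κ) · ln(z/z₀) ⇒ u* = κ · V / ln(z/z₀)
u* = 0.4 × 11.3 / ln(29.5/0.0656) = 0.4 × 11.3 / 6.1086
   = 4.5200 / 6.1086 = 0.7399 m/s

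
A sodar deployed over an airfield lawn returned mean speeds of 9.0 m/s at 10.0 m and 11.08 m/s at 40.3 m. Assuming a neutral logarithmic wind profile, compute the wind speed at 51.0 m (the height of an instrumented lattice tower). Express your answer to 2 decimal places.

Log law: V ∝ ln(z/z₀). From the pair, with r = V₁/V₂ = 0.81227,
ln z₀ = (ln z₁ − r·ln z₂)/(1 − r) = (2.3026 − 0.81227×3.6964)/0.18773 = -3.7281 → z₀ = 0.02404 m
V₃ = V₁ · ln(z₃/z₀)/ln(z₁/z₀) = 9.0 × 7.6600/6.0307 = 11.4314 m/s

11.43 m/s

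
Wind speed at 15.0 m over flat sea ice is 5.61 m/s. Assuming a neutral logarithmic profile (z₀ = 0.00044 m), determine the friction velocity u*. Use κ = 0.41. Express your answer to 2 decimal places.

Log law: V(z) = (u*/κ) · ln(z/z₀) ⇒ u* = κ · V / ln(z/z₀)
u* = 0.41 × 5.61 / ln(15.0/0.00044) = 0.41 × 5.61 / 10.4368
   = 2.3001 / 10.4368 = 0.2204 m/s

u* ≈ 0.22 m/s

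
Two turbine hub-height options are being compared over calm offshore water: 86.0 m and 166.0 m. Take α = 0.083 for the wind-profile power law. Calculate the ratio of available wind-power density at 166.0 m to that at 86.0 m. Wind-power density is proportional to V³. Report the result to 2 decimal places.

Speed ratio: V_B/V_A = (z_B/z_A)^α = (166.0/86.0)^0.083 = (1.9302)^0.083 = 1.05610
Power-density ratio: P_B/P_A = (V_B/V_A)³ = (1.05610)³ = 1.17792

1.18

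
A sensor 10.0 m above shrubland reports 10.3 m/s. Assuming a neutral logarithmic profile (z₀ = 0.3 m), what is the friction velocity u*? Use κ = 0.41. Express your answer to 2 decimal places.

Log law: V(z) = (u*/κ) · ln(z/z₀) ⇒ u* = κ · V / ln(z/z₀)
u* = 0.41 × 10.3 / ln(10.0/0.3) = 0.41 × 10.3 / 3.5066
   = 4.2230 / 3.5066 = 1.2043 m/s

u* ≈ 1.20 m/s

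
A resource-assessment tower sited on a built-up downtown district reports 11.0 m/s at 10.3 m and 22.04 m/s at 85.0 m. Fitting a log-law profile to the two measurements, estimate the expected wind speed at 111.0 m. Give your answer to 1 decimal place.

Log law: V ∝ ln(z/z₀). From the pair, with r = V₁/V₂ = 0.49909,
ln z₀ = (ln z₁ − r·ln z₂)/(1 − r) = (2.3321 − 0.49909×4.4427)/0.50091 = 0.2293 → z₀ = 1.258 m
V₃ = V₁ · ln(z₃/z₀)/ln(z₁/z₀) = 11.0 × 4.4802/2.1029 = 23.4360 m/s

23.4 m/s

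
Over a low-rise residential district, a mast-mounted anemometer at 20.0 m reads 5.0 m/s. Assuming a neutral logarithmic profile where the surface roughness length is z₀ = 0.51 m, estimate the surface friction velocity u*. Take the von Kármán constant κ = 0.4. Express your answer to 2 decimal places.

Log law: V(z) = (u*/κ) · ln(z/z₀) ⇒ u* = κ · V / ln(z/z₀)
u* = 0.4 × 5.0 / ln(20.0/0.51) = 0.4 × 5.0 / 3.6691
   = 2.0000 / 3.6691 = 0.5451 m/s

u* ≈ 0.55 m/s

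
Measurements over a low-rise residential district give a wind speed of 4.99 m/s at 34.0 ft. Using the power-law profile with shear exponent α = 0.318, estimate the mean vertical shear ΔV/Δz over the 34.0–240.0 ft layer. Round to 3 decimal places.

0.021 m/s/ft

Power law: V₂ = V₁ · (z₂/z₁)^α = 4.99 × (7.0588)^0.318 = 9.2896 m/s
ΔV/Δz = (9.2896 − 4.99)/(240.0 − 34.0) = 4.2996/206.0000 = 0.02087 m/s/ft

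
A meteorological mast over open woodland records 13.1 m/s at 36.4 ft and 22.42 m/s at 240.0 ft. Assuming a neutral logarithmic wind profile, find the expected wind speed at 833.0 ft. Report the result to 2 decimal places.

28.57 m/s

Log law: V ∝ ln(z/z₀). From the pair, with r = V₁/V₂ = 0.58430,
ln z₀ = (ln z₁ − r·ln z₂)/(1 − r) = (3.5946 − 0.58430×5.4806)/0.41570 = 0.9435 → z₀ = 2.569 ft
V₃ = V₁ · ln(z₃/z₀)/ln(z₁/z₀) = 13.1 × 5.7815/2.6510 = 28.5692 m/s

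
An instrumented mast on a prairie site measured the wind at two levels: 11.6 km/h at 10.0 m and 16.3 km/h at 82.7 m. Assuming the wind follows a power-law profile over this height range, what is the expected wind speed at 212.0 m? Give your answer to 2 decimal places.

First find α: α = ln(V₂/V₁)/ln(z₂/z₁) = ln(16.3/11.6)/ln(82.7/10.0) = 0.34016/2.11263 = 0.1610
Extrapolate from 82.7 m to 212.0 m: V₃ = 16.3 × (212.0/82.7)^0.1610 = 16.3 × 1.1637 = 18.9677 km/h

18.97 km/h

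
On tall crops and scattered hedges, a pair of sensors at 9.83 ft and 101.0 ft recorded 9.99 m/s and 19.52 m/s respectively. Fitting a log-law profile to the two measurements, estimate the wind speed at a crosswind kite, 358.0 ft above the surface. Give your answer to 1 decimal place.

Log law: V ∝ ln(z/z₀). From the pair, with r = V₁/V₂ = 0.51178,
ln z₀ = (ln z₁ − r·ln z₂)/(1 − r) = (2.2854 − 0.51178×4.6151)/0.48822 = -0.1567 → z₀ = 0.8550 ft
V₃ = V₁ · ln(z₃/z₀)/ln(z₁/z₀) = 9.99 × 6.0372/2.4421 = 24.6964 m/s

24.7 m/s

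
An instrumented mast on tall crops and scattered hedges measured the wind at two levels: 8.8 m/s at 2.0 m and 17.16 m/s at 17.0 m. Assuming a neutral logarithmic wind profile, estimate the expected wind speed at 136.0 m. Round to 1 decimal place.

25.3 m/s

Log law: V ∝ ln(z/z₀). From the pair, with r = V₁/V₂ = 0.51282,
ln z₀ = (ln z₁ − r·ln z₂)/(1 − r) = (0.6931 − 0.51282×2.8332)/0.48718 = -1.5596 → z₀ = 0.2102 m
V₃ = V₁ · ln(z₃/z₀)/ln(z₁/z₀) = 8.8 × 6.4722/2.2527 = 25.2832 m/s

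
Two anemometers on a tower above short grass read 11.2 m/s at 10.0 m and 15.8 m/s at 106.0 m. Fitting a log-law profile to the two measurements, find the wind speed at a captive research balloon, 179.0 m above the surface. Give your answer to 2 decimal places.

Log law: V ∝ ln(z/z₀). From the pair, with r = V₁/V₂ = 0.70886,
ln z₀ = (ln z₁ − r·ln z₂)/(1 − r) = (2.3026 − 0.70886×4.6634)/0.29114 = -3.4456 → z₀ = 0.03189 m
V₃ = V₁ · ln(z₃/z₀)/ln(z₁/z₀) = 11.2 × 8.6330/5.7482 = 16.8209 m/s

16.82 m/s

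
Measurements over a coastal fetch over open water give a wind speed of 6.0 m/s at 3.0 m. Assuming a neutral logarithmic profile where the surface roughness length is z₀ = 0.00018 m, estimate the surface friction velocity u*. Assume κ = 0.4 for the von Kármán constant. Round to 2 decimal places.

u* ≈ 0.25 m/s

Log law: V(z) = (u*/κ) · ln(z/z₀) ⇒ u* = κ · V / ln(z/z₀)
u* = 0.4 × 6.0 / ln(3.0/0.00018) = 0.4 × 6.0 / 9.7212
   = 2.4000 / 9.7212 = 0.2469 m/s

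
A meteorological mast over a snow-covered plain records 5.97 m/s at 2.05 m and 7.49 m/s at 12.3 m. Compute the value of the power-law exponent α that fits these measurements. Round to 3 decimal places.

Power law: V₂/V₁ = (z₂/z₁)^α ⇒ α = ln(V₂/V₁) / ln(z₂/z₁)
α = ln(7.49/5.97) / ln(12.3/2.05) = ln(1.2546) / ln(6.0000)
  = 0.22682 / 1.79176 = 0.12659

α ≈ 0.127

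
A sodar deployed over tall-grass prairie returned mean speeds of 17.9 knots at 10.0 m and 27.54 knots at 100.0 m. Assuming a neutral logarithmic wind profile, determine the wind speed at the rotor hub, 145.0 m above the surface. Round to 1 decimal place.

Log law: V ∝ ln(z/z₀). From the pair, with r = V₁/V₂ = 0.64996,
ln z₀ = (ln z₁ − r·ln z₂)/(1 − r) = (2.3026 − 0.64996×4.6052)/0.35004 = -1.9730 → z₀ = 0.1390 m
V₃ = V₁ · ln(z₃/z₀)/ln(z₁/z₀) = 17.9 × 6.9497/4.2755 = 29.0956 knots

29.1 knots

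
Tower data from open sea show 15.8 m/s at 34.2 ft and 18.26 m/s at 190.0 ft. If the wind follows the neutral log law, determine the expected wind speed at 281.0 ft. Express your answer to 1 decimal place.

18.8 m/s

Log law: V ∝ ln(z/z₀). From the pair, with r = V₁/V₂ = 0.86528,
ln z₀ = (ln z₁ − r·ln z₂)/(1 − r) = (3.5322 − 0.86528×5.2470)/0.13472 = -7.4815 → z₀ = 0.0005634 ft
V₃ = V₁ · ln(z₃/z₀)/ln(z₁/z₀) = 15.8 × 13.1199/11.0137 = 18.8214 m/s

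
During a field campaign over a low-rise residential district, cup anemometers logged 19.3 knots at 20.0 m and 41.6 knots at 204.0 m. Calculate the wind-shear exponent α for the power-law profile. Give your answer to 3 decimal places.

α ≈ 0.331

Power law: V₂/V₁ = (z₂/z₁)^α ⇒ α = ln(V₂/V₁) / ln(z₂/z₁)
α = ln(41.6/19.3) / ln(204.0/20.0) = ln(2.1554) / ln(10.2000)
  = 0.76800 / 2.32239 = 0.33069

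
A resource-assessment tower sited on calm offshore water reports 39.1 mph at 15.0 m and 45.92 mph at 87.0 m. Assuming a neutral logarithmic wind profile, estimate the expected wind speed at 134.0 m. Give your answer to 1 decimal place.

47.6 mph

Log law: V ∝ ln(z/z₀). From the pair, with r = V₁/V₂ = 0.85148,
ln z₀ = (ln z₁ − r·ln z₂)/(1 − r) = (2.7081 − 0.85148×4.4659)/0.14852 = -7.3700 → z₀ = 0.0006299 m
V₃ = V₁ · ln(z₃/z₀)/ln(z₁/z₀) = 39.1 × 12.2678/10.0780 = 47.5958 mph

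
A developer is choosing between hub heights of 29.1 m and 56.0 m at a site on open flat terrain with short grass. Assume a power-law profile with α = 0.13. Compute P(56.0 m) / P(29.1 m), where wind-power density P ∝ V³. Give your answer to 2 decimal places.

Speed ratio: V_B/V_A = (z_B/z_A)^α = (56.0/29.1)^0.13 = (1.9244)^0.13 = 1.08883
Power-density ratio: P_B/P_A = (V_B/V_A)³ = (1.08883)³ = 1.29085

1.29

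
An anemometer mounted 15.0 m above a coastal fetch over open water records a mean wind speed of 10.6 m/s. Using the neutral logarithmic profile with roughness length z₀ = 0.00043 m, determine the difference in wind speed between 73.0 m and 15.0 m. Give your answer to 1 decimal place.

Log law: V₂ = V₁ · ln(z₂/z₀)/ln(z₁/z₀) = 10.6 × 12.0422/10.4598 = 12.2036 m/s
ΔV = 12.2036 − 10.6 = 1.6036 m/s

1.6 m/s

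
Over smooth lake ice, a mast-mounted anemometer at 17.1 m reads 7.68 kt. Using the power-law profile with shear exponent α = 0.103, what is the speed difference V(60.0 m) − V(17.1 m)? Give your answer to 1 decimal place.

Power law: V₂ = V₁ · (z₂/z₁)^α = 7.68 × (3.5088)^0.103 = 8.7400 kt
ΔV = 8.7400 − 7.68 = 1.0600 kt

1.1 kt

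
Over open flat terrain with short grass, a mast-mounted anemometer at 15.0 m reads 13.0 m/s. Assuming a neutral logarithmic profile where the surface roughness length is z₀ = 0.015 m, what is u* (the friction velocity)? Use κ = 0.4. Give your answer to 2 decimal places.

u* ≈ 0.75 m/s

Log law: V(z) = (u*/κ) · ln(z/z₀) ⇒ u* = κ · V / ln(z/z₀)
u* = 0.4 × 13.0 / ln(15.0/0.015) = 0.4 × 13.0 / 6.9078
   = 5.2000 / 6.9078 = 0.7528 m/s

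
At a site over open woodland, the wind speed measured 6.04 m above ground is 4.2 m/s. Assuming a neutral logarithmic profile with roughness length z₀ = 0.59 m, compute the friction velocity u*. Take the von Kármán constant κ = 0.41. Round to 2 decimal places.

Log law: V(z) = (u*/κ) · ln(z/z₀) ⇒ u* = κ · V / ln(z/z₀)
u* = 0.41 × 4.2 / ln(6.04/0.59) = 0.41 × 4.2 / 2.3260
   = 1.7220 / 2.3260 = 0.7403 m/s

u* ≈ 0.74 m/s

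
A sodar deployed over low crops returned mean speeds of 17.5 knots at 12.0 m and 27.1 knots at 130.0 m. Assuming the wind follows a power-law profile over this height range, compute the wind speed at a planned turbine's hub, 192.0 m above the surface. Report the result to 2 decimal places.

29.11 knots

First find α: α = ln(V₂/V₁)/ln(z₂/z₁) = ln(27.1/17.5)/ln(130.0/12.0) = 0.43733/2.38263 = 0.1836
Extrapolate from 130.0 m to 192.0 m: V₃ = 27.1 × (192.0/130.0)^0.1836 = 27.1 × 1.0742 = 29.1109 knots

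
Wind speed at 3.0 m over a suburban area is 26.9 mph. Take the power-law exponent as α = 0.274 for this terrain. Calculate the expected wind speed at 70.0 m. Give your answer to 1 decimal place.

63.8 mph

Power-law profile: V₂ = V₁ · (z₂/z₁)^α
V₂ = 26.9 × (70.0/3.0)^0.274 = 26.9 × (23.3333)^0.274
    = 26.9 × 2.3704 = 63.7643 mph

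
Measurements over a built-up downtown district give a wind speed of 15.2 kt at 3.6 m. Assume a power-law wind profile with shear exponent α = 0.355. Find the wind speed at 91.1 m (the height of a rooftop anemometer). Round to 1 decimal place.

47.9 kt

Power-law profile: V₂ = V₁ · (z₂/z₁)^α
V₂ = 15.2 × (91.1/3.6)^0.355 = 15.2 × (25.3056)^0.355
    = 15.2 × 3.1488 = 47.8614 kt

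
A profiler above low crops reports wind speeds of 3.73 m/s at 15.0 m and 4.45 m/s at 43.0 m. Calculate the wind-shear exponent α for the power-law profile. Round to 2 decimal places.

Power law: V₂/V₁ = (z₂/z₁)^α ⇒ α = ln(V₂/V₁) / ln(z₂/z₁)
α = ln(4.45/3.73) / ln(43.0/15.0) = ln(1.1930) / ln(2.8667)
  = 0.17650 / 1.05315 = 0.16759

α ≈ 0.17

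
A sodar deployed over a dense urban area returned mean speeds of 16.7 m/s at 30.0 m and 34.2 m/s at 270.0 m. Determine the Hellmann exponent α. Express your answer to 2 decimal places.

α ≈ 0.33

Power law: V₂/V₁ = (z₂/z₁)^α ⇒ α = ln(V₂/V₁) / ln(z₂/z₁)
α = ln(34.2/16.7) / ln(270.0/30.0) = ln(2.0479) / ln(9.0000)
  = 0.71682 / 2.19722 = 0.32624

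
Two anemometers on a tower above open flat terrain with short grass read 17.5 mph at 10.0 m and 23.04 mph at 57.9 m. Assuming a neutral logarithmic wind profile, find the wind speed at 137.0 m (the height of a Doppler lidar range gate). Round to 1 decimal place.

25.8 mph

Log law: V ∝ ln(z/z₀). From the pair, with r = V₁/V₂ = 0.75955,
ln z₀ = (ln z₁ − r·ln z₂)/(1 − r) = (2.3026 − 0.75955×4.0587)/0.24045 = -3.2448 → z₀ = 0.03898 m
V₃ = V₁ · ln(z₃/z₀)/ln(z₁/z₀) = 17.5 × 8.1647/5.5473 = 25.7570 mph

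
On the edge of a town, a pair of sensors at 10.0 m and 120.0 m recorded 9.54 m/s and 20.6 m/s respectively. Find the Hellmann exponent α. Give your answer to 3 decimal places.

α ≈ 0.310

Power law: V₂/V₁ = (z₂/z₁)^α ⇒ α = ln(V₂/V₁) / ln(z₂/z₁)
α = ln(20.6/9.54) / ln(120.0/10.0) = ln(2.1593) / ln(12.0000)
  = 0.76980 / 2.48491 = 0.30979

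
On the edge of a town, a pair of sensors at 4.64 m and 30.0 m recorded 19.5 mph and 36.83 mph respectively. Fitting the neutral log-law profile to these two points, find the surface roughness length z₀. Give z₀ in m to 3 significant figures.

Log law: V(z) ∝ ln(z/z₀). With r = V₁/V₂ = 19.5/36.83 = 0.52946,
r · ln(z₂/z₀) = ln(z₁/z₀) ⇒ ln z₀ = (ln z₁ − r·ln z₂)/(1 − r)
ln z₀ = (1.53471 − 0.52946×3.40120) / 0.47054 = -0.5655
z₀ = exp(-0.5655) = 0.5681 m

z₀ ≈ 0.568 m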